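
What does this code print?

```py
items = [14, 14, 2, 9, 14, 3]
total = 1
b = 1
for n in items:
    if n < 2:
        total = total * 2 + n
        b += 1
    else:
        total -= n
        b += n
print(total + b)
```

n=14: not <2, total = 1-14 = -13; b=15
n=14: not <2, total = (-13)-14 = -27; b=29
n=2: not <2, total = (-27)-2 = -29; b=31
n=9: not <2, total = (-29)-9 = -38; b=40
n=14: not <2, total = (-38)-14 = -52; b=54
n=3: not <2, total = (-52)-3 = -55; b=57
total+b = (-55)+57 = 2

2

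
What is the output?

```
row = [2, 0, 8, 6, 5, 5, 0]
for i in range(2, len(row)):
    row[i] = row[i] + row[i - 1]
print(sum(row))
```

i=2: row[2] = 8+0 = 8 → [2, 0, 8, 6, 5, 5, 0]
i=3: row[3] = 6+8 = 14 → [2, 0, 8, 14, 5, 5, 0]
i=4: row[4] = 5+14 = 19 → [2, 0, 8, 14, 19, 5, 0]
i=5: row[5] = 5+19 = 24 → [2, 0, 8, 14, 19, 24, 0]
i=6: row[6] = 0+24 = 24 → [2, 0, 8, 14, 19, 24, 24]
sum = 91

91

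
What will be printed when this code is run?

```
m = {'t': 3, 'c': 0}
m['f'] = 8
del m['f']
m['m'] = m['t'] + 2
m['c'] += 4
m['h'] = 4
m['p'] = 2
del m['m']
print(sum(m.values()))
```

m['f'] = 8 → {'t': 3, 'c': 0, 'f': 8}
del 'f' → {'t': 3, 'c': 0}
m['m'] = m['t']+2 = 5 → {'t': 3, 'c': 0, 'm': 5}
m['c'] = 0+4 = 4 → {'t': 3, 'c': 4, 'm': 5}
m['h'] = 4 → {'t': 3, 'c': 4, 'm': 5, 'h': 4}
m['p'] = 2 → {'t': 3, 'c': 4, 'm': 5, 'h': 4, 'p': 2}
del 'm' → {'t': 3, 'c': 4, 'h': 4, 'p': 2}
sum of values = 13

13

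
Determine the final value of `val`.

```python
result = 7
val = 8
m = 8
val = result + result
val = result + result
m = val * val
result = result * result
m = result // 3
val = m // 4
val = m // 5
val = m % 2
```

val = 7+7 = 14
val = 7+7 = 14
m = 14*14 = 196
result = 7*7 = 49
m = 49//3 = 16
val = 16//4 = 4
val = 16//5 = 3
val = 16%2 = 0

0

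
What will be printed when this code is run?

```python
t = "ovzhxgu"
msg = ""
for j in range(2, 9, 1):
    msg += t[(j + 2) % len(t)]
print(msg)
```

xguovzh

j=2: add t[4]='x' → 'x'
j=3: add t[5]='g' → 'xg'
j=4: add t[6]='u' → 'xgu'
j=5: add t[0]='o' → 'xguo'
j=6: add t[1]='v' → 'xguov'
j=7: add t[2]='z' → 'xguovz'
j=8: add t[3]='h' → 'xguovzh'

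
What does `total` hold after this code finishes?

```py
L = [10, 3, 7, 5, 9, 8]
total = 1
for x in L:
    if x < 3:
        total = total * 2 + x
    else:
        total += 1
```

x=10: not <3, total = 1+1 = 2
x=3: not <3, total = 2+1 = 3
x=7: not <3, total = 3+1 = 4
x=5: not <3, total = 4+1 = 5
x=9: not <3, total = 5+1 = 6
x=8: not <3, total = 6+1 = 7

7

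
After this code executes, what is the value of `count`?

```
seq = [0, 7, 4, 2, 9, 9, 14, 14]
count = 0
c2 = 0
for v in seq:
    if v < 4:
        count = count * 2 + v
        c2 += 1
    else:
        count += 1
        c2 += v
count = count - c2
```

v=0: <4, count = 0*2+0 = 0; c2=1
v=7: not <4, count = 0+1 = 1; c2=8
v=4: not <4, count = 1+1 = 2; c2=12
v=2: <4, count = 2*2+2 = 6; c2=13
v=9: not <4, count = 6+1 = 7; c2=22
v=9: not <4, count = 7+1 = 8; c2=31
v=14: not <4, count = 8+1 = 9; c2=45
v=14: not <4, count = 9+1 = 10; c2=59
count-c2 = 10-59 = -49

-49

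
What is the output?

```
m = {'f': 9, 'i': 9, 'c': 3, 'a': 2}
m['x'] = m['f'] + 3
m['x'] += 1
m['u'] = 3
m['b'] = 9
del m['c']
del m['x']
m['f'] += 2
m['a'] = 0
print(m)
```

m['x'] = m['f']+3 = 12 → {'f': 9, 'i': 9, 'c': 3, 'a': 2, 'x': 12}
m['x'] = 12+1 = 13 → {'f': 9, 'i': 9, 'c': 3, 'a': 2, 'x': 13}
m['u'] = 3 → {'f': 9, 'i': 9, 'c': 3, 'a': 2, 'x': 13, 'u': 3}
m['b'] = 9 → {'f': 9, 'i': 9, 'c': 3, 'a': 2, 'x': 13, 'u': 3, 'b': 9}
del 'c' → {'f': 9, 'i': 9, 'a': 2, 'x': 13, 'u': 3, 'b': 9}
del 'x' → {'f': 9, 'i': 9, 'a': 2, 'u': 3, 'b': 9}
m['f'] = 9+2 = 11 → {'f': 11, 'i': 9, 'a': 2, 'u': 3, 'b': 9}
m['a'] = 0 → {'f': 11, 'i': 9, 'a': 0, 'u': 3, 'b': 9}

{'f': 11, 'i': 9, 'a': 0, 'u': 3, 'b': 9}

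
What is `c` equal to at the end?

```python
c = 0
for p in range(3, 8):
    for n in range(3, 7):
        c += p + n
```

190

p=3,n=3: c = 0+6 = 6
p=3,n=4: c = 6+7 = 13
p=3,n=5: c = 13+8 = 21
p=3,n=6: c = 21+9 = 30
p=4,n=3: c = 30+7 = 37
p=4,n=4: c = 37+8 = 45
p=4,n=5: c = 45+9 = 54
p=4,n=6: c = 54+10 = 64
p=5,n=3: c = 64+8 = 72
p=5,n=4: c = 72+9 = 81
p=5,n=5: c = 81+10 = 91
p=5,n=6: c = 91+11 = 102
p=6,n=3: c = 102+9 = 111
p=6,n=4: c = 111+10 = 121
p=6,n=5: c = 121+11 = 132
p=6,n=6: c = 132+12 = 144
p=7,n=3: c = 144+10 = 154
p=7,n=4: c = 154+11 = 165
p=7,n=5: c = 165+12 = 177
p=7,n=6: c = 177+13 = 190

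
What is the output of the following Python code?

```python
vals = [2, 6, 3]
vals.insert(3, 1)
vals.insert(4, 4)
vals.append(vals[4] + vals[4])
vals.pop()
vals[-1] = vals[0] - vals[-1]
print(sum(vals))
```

10

insert 1 at 3 → [2, 6, 3, 1]
insert 4 at 4 → [2, 6, 3, 1, 4]
append vals[4]+vals[4] = 4+4 = 8 → [2, 6, 3, 1, 4, 8]
pop() removes 8 → [2, 6, 3, 1, 4]
vals[-1] = vals[0]-vals[-1] = 2-4 = -2 → [2, 6, 3, 1, -2]
sum = 10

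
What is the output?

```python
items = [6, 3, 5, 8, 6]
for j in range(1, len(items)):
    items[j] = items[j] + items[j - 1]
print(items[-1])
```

j=1: items[1] = 3+6 = 9 → [6, 9, 5, 8, 6]
j=2: items[2] = 5+9 = 14 → [6, 9, 14, 8, 6]
j=3: items[3] = 8+14 = 22 → [6, 9, 14, 22, 6]
j=4: items[4] = 6+22 = 28 → [6, 9, 14, 22, 28]

28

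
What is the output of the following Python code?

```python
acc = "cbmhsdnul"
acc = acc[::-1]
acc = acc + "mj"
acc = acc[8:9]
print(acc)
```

reverse → 'lundshmbc'
+ 'mj' → 'lundshmbcmj'
slice [8:9] → 'c'

c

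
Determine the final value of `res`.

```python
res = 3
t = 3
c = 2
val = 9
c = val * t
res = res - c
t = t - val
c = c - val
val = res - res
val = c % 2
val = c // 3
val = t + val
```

c = 9*3 = 27
res = 3-27 = -24
t = 3-9 = -6
c = 27-9 = 18
val = (-24)-(-24) = 0
val = 18%2 = 0
val = 18//3 = 6
val = (-6)+6 = 0

-24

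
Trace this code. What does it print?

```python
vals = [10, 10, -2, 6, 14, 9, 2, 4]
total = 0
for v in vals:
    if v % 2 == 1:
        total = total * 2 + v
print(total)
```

9

v=10: not odd
v=10: not odd
v=-2: not odd
v=6: not odd
v=14: not odd
v=9: odd, total = 0*2+9 = 9
v=2: not odd
v=4: not odd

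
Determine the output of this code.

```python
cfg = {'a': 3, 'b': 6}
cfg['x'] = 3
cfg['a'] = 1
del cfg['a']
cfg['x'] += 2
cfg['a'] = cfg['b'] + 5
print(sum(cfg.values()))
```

cfg['x'] = 3 → {'a': 3, 'b': 6, 'x': 3}
cfg['a'] = 1 → {'a': 1, 'b': 6, 'x': 3}
del 'a' → {'b': 6, 'x': 3}
cfg['x'] = 3+2 = 5 → {'b': 6, 'x': 5}
cfg['a'] = cfg['b']+5 = 11 → {'b': 6, 'x': 5, 'a': 11}
sum of values = 22

22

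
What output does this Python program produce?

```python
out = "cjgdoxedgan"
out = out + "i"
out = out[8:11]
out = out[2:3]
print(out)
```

n

+ 'i' → 'cjgdoxedgani'
slice [8:11] → 'gan'
slice [2:3] → 'n'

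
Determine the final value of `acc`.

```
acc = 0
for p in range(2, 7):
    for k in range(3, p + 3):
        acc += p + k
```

p=2,k=3: acc = 0+5 = 5
p=2,k=4: acc = 5+6 = 11
p=3,k=3: acc = 11+6 = 17
p=3,k=4: acc = 17+7 = 24
p=3,k=5: acc = 24+8 = 32
p=4,k=3: acc = 32+7 = 39
p=4,k=4: acc = 39+8 = 47
p=4,k=5: acc = 47+9 = 56
p=4,k=6: acc = 56+10 = 66
p=5,k=3: acc = 66+8 = 74
p=5,k=4: acc = 74+9 = 83
p=5,k=5: acc = 83+10 = 93
p=5,k=6: acc = 93+11 = 104
p=5,k=7: acc = 104+12 = 116
p=6,k=3: acc = 116+9 = 125
p=6,k=4: acc = 125+10 = 135
p=6,k=5: acc = 135+11 = 146
p=6,k=6: acc = 146+12 = 158
p=6,k=7: acc = 158+13 = 171
p=6,k=8: acc = 171+14 = 185

185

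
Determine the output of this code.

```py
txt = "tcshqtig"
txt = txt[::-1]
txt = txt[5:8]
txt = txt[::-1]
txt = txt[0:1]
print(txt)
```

t

reverse → 'gitqhsct'
slice [5:8] → 'sct'
reverse → 'tcs'
slice [0:1] → 't'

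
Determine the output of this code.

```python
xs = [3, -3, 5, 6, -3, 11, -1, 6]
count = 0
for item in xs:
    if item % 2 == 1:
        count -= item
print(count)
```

item=3: odd, count = 0-3 = -3
item=-3: odd, count = (-3)-(-3) = 0
item=5: odd, count = 0-5 = -5
item=6: not odd
item=-3: odd, count = (-5)-(-3) = -2
item=11: odd, count = (-2)-11 = -13
item=-1: odd, count = (-13)-(-1) = -12
item=6: not odd

-12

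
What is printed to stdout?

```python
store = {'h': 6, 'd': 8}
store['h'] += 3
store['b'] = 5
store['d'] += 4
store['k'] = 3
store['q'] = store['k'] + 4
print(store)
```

store['h'] = 6+3 = 9 → {'h': 9, 'd': 8}
store['b'] = 5 → {'h': 9, 'd': 8, 'b': 5}
store['d'] = 8+4 = 12 → {'h': 9, 'd': 12, 'b': 5}
store['k'] = 3 → {'h': 9, 'd': 12, 'b': 5, 'k': 3}
store['q'] = store['k']+4 = 7 → {'h': 9, 'd': 12, 'b': 5, 'k': 3, 'q': 7}

{'h': 9, 'd': 12, 'b': 5, 'k': 3, 'q': 7}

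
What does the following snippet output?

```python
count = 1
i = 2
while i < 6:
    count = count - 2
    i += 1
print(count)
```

-7

i=2: count = 1-2 = -1
i=3: count = (-1)-2 = -3
i=4: count = (-3)-2 = -5
i=5: count = (-5)-2 = -7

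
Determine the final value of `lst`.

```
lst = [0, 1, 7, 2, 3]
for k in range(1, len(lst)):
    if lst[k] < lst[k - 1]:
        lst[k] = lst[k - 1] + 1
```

[0, 1, 7, 8, 9]

k=1: 1>=0, unchanged → [0, 1, 7, 2, 3]
k=2: 7>=1, unchanged → [0, 1, 7, 2, 3]
k=3: 2<7, lst[3] = 7+1 = 8 → [0, 1, 7, 8, 3]
k=4: 3<8, lst[4] = 8+1 = 9 → [0, 1, 7, 8, 9]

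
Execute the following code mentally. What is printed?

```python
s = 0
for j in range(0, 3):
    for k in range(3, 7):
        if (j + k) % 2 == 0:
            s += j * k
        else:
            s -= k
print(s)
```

j=0,k=3: odd sum, s = 0-3 = -3
j=0,k=4: even sum, s = (-3)+0 = -3
j=0,k=5: odd sum, s = (-3)-5 = -8
j=0,k=6: even sum, s = (-8)+0 = -8
j=1,k=3: even sum, s = (-8)+3 = -5
j=1,k=4: odd sum, s = (-5)-4 = -9
j=1,k=5: even sum, s = (-9)+5 = -4
j=1,k=6: odd sum, s = (-4)-6 = -10
j=2,k=3: odd sum, s = (-10)-3 = -13
j=2,k=4: even sum, s = (-13)+8 = -5
j=2,k=5: odd sum, s = (-5)-5 = -10
j=2,k=6: even sum, s = (-10)+12 = 2

2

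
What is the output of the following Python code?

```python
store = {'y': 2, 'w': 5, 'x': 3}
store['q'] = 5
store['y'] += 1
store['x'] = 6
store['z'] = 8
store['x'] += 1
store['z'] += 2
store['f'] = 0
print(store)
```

store['q'] = 5 → {'y': 2, 'w': 5, 'x': 3, 'q': 5}
store['y'] = 2+1 = 3 → {'y': 3, 'w': 5, 'x': 3, 'q': 5}
store['x'] = 6 → {'y': 3, 'w': 5, 'x': 6, 'q': 5}
store['z'] = 8 → {'y': 3, 'w': 5, 'x': 6, 'q': 5, 'z': 8}
store['x'] = 6+1 = 7 → {'y': 3, 'w': 5, 'x': 7, 'q': 5, 'z': 8}
store['z'] = 8+2 = 10 → {'y': 3, 'w': 5, 'x': 7, 'q': 5, 'z': 10}
store['f'] = 0 → {'y': 3, 'w': 5, 'x': 7, 'q': 5, 'z': 10, 'f': 0}

{'y': 3, 'w': 5, 'x': 7, 'q': 5, 'z': 10, 'f': 0}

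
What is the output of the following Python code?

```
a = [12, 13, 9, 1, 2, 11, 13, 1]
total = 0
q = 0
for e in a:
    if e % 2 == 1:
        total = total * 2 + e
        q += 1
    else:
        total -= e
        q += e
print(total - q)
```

-165

e=12: not odd, total = 0-12 = -12; q=12
e=13: odd, total = (-12)*2+13 = -11; q=13
e=9: odd, total = (-11)*2+9 = -13; q=14
e=1: odd, total = (-13)*2+1 = -25; q=15
e=2: not odd, total = (-25)-2 = -27; q=17
e=11: odd, total = (-27)*2+11 = -43; q=18
e=13: odd, total = (-43)*2+13 = -73; q=19
e=1: odd, total = (-73)*2+1 = -145; q=20
total-q = (-145)-20 = -165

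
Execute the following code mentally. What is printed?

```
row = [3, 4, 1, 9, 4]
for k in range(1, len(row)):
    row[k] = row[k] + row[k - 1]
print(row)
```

k=1: row[1] = 4+3 = 7 → [3, 7, 1, 9, 4]
k=2: row[2] = 1+7 = 8 → [3, 7, 8, 9, 4]
k=3: row[3] = 9+8 = 17 → [3, 7, 8, 17, 4]
k=4: row[4] = 4+17 = 21 → [3, 7, 8, 17, 21]

[3, 7, 8, 17, 21]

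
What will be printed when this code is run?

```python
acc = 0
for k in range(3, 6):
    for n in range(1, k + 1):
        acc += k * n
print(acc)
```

133

k=3,n=1: acc = 0+3 = 3
k=3,n=2: acc = 3+6 = 9
k=3,n=3: acc = 9+9 = 18
k=4,n=1: acc = 18+4 = 22
k=4,n=2: acc = 22+8 = 30
k=4,n=3: acc = 30+12 = 42
k=4,n=4: acc = 42+16 = 58
k=5,n=1: acc = 58+5 = 63
k=5,n=2: acc = 63+10 = 73
k=5,n=3: acc = 73+15 = 88
k=5,n=4: acc = 88+20 = 108
k=5,n=5: acc = 108+25 = 133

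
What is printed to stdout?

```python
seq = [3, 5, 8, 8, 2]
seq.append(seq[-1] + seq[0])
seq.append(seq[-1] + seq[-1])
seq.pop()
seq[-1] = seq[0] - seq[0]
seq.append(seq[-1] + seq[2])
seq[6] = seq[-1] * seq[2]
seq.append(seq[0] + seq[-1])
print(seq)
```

append seq[-1]+seq[0] = 2+3 = 5 → [3, 5, 8, 8, 2, 5]
append seq[-1]+seq[-1] = 5+5 = 10 → [3, 5, 8, 8, 2, 5, 10]
pop() removes 10 → [3, 5, 8, 8, 2, 5]
seq[-1] = seq[0]-seq[0] = 3-3 = 0 → [3, 5, 8, 8, 2, 0]
append seq[-1]+seq[2] = 0+8 = 8 → [3, 5, 8, 8, 2, 0, 8]
seq[6] = seq[-1]*seq[2] = 8*8 = 64 → [3, 5, 8, 8, 2, 0, 64]
append seq[0]+seq[-1] = 3+64 = 67 → [3, 5, 8, 8, 2, 0, 64, 67]

[3, 5, 8, 8, 2, 0, 64, 67]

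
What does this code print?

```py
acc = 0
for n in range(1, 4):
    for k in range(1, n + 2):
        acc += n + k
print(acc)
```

39

n=1,k=1: acc = 0+2 = 2
n=1,k=2: acc = 2+3 = 5
n=2,k=1: acc = 5+3 = 8
n=2,k=2: acc = 8+4 = 12
n=2,k=3: acc = 12+5 = 17
n=3,k=1: acc = 17+4 = 21
n=3,k=2: acc = 21+5 = 26
n=3,k=3: acc = 26+6 = 32
n=3,k=4: acc = 32+7 = 39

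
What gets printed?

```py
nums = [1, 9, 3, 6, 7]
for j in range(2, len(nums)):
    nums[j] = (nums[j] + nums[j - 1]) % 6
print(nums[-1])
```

j=2: nums[2] = (3+9)%6 = 0 → [1, 9, 0, 6, 7]
j=3: nums[3] = (6+0)%6 = 0 → [1, 9, 0, 0, 7]
j=4: nums[4] = (7+0)%6 = 1 → [1, 9, 0, 0, 1]

1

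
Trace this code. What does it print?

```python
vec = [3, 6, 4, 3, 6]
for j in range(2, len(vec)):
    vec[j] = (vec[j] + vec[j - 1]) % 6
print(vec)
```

[3, 6, 4, 1, 1]

j=2: vec[2] = (4+6)%6 = 4 → [3, 6, 4, 3, 6]
j=3: vec[3] = (3+4)%6 = 1 → [3, 6, 4, 1, 6]
j=4: vec[4] = (6+1)%6 = 1 → [3, 6, 4, 1, 1]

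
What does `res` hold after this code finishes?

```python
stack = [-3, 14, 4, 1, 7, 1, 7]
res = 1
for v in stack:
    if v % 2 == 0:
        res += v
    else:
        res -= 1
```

14

v=-3: not even, res = 1-1 = 0
v=14: even, res = 0+14 = 14
v=4: even, res = 14+4 = 18
v=1: not even, res = 18-1 = 17
v=7: not even, res = 17-1 = 16
v=1: not even, res = 16-1 = 15
v=7: not even, res = 15-1 = 14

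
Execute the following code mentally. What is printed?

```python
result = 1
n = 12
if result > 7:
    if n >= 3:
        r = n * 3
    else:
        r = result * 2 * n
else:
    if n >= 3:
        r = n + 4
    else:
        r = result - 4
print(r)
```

result=1, n=12
result > 7 is False; n >= 3 is True
→ r = n + 4 = 16

16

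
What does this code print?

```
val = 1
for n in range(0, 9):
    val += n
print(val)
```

37

n=0: val = 1+0 = 1
n=1: val = 1+1 = 2
n=2: val = 2+2 = 4
n=3: val = 4+3 = 7
n=4: val = 7+4 = 11
n=5: val = 11+5 = 16
n=6: val = 16+6 = 22
n=7: val = 22+7 = 29
n=8: val = 29+8 = 37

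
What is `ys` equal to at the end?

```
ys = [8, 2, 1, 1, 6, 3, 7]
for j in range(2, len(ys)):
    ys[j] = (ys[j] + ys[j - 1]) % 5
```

j=2: ys[2] = (1+2)%5 = 3 → [8, 2, 3, 1, 6, 3, 7]
j=3: ys[3] = (1+3)%5 = 4 → [8, 2, 3, 4, 6, 3, 7]
j=4: ys[4] = (6+4)%5 = 0 → [8, 2, 3, 4, 0, 3, 7]
j=5: ys[5] = (3+0)%5 = 3 → [8, 2, 3, 4, 0, 3, 7]
j=6: ys[6] = (7+3)%5 = 0 → [8, 2, 3, 4, 0, 3, 0]

[8, 2, 3, 4, 0, 3, 0]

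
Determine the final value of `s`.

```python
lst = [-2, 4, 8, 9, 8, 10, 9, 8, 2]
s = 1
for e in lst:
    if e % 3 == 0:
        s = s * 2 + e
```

31

e=-2: not %3==0
e=4: not %3==0
e=8: not %3==0
e=9: %3==0, s = 1*2+9 = 11
e=8: not %3==0
e=10: not %3==0
e=9: %3==0, s = 11*2+9 = 31
e=8: not %3==0
e=2: not %3==0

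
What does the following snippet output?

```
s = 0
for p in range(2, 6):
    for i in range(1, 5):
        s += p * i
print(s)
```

140

p=2,i=1: s = 0+2 = 2
p=2,i=2: s = 2+4 = 6
p=2,i=3: s = 6+6 = 12
p=2,i=4: s = 12+8 = 20
p=3,i=1: s = 20+3 = 23
p=3,i=2: s = 23+6 = 29
p=3,i=3: s = 29+9 = 38
p=3,i=4: s = 38+12 = 50
p=4,i=1: s = 50+4 = 54
p=4,i=2: s = 54+8 = 62
p=4,i=3: s = 62+12 = 74
p=4,i=4: s = 74+16 = 90
p=5,i=1: s = 90+5 = 95
p=5,i=2: s = 95+10 = 105
p=5,i=3: s = 105+15 = 120
p=5,i=4: s = 120+20 = 140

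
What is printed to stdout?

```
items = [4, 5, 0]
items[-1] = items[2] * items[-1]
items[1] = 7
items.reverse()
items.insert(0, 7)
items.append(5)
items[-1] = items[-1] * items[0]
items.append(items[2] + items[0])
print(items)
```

[7, 0, 7, 4, 35, 14]

items[-1] = items[2]*items[-1] = 0*0 = 0 → [4, 5, 0]
items[1] = 7 → [4, 7, 0]
reverse → [0, 7, 4]
insert 7 at 0 → [7, 0, 7, 4]
append 5 → [7, 0, 7, 4, 5]
items[-1] = items[-1]*items[0] = 5*7 = 35 → [7, 0, 7, 4, 35]
append items[2]+items[0] = 7+7 = 14 → [7, 0, 7, 4, 35, 14]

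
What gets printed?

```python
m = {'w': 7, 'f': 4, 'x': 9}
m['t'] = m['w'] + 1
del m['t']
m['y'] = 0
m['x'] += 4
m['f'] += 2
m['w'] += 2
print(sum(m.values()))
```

28

m['t'] = m['w']+1 = 8 → {'w': 7, 'f': 4, 'x': 9, 't': 8}
del 't' → {'w': 7, 'f': 4, 'x': 9}
m['y'] = 0 → {'w': 7, 'f': 4, 'x': 9, 'y': 0}
m['x'] = 9+4 = 13 → {'w': 7, 'f': 4, 'x': 13, 'y': 0}
m['f'] = 4+2 = 6 → {'w': 7, 'f': 6, 'x': 13, 'y': 0}
m['w'] = 7+2 = 9 → {'w': 9, 'f': 6, 'x': 13, 'y': 0}
sum of values = 28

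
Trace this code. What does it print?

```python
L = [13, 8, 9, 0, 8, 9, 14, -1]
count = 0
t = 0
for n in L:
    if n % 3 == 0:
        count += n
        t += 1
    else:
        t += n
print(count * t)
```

n=13: not %3==0; t=13
n=8: not %3==0; t=21
n=9: %3==0, count = 0+9 = 9; t=22
n=0: %3==0, count = 9+0 = 9; t=23
n=8: not %3==0; t=31
n=9: %3==0, count = 9+9 = 18; t=32
n=14: not %3==0; t=46
n=-1: not %3==0; t=45
count*t = 18*45 = 810

810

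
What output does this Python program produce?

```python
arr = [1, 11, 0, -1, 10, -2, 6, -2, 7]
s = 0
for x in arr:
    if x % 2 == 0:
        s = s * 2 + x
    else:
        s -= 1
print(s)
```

x=1: not even, s = 0-1 = -1
x=11: not even, s = (-1)-1 = -2
x=0: even, s = (-2)*2+0 = -4
x=-1: not even, s = (-4)-1 = -5
x=10: even, s = (-5)*2+10 = 0
x=-2: even, s = 0*2+(-2) = -2
x=6: even, s = (-2)*2+6 = 2
x=-2: even, s = 2*2+(-2) = 2
x=7: not even, s = 2-1 = 1

1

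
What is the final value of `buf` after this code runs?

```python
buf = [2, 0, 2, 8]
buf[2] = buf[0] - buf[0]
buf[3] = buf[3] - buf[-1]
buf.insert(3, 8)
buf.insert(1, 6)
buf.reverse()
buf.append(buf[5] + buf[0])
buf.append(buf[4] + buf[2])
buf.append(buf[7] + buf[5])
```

[0, 8, 0, 0, 6, 2, 2, 6, 8]

buf[2] = buf[0]-buf[0] = 2-2 = 0 → [2, 0, 0, 8]
buf[3] = buf[3]-buf[-1] = 8-8 = 0 → [2, 0, 0, 0]
insert 8 at 3 → [2, 0, 0, 8, 0]
insert 6 at 1 → [2, 6, 0, 0, 8, 0]
reverse → [0, 8, 0, 0, 6, 2]
append buf[5]+buf[0] = 2+0 = 2 → [0, 8, 0, 0, 6, 2, 2]
append buf[4]+buf[2] = 6+0 = 6 → [0, 8, 0, 0, 6, 2, 2, 6]
append buf[7]+buf[5] = 6+2 = 8 → [0, 8, 0, 0, 6, 2, 2, 6, 8]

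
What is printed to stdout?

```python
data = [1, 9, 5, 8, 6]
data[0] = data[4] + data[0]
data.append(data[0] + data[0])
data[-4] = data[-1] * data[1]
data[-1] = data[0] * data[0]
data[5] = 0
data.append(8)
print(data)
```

data[0] = data[4]+data[0] = 6+1 = 7 → [7, 9, 5, 8, 6]
append data[0]+data[0] = 7+7 = 14 → [7, 9, 5, 8, 6, 14]
data[-4] = data[-1]*data[1] = 14*9 = 126 → [7, 9, 126, 8, 6, 14]
data[-1] = data[0]*data[0] = 7*7 = 49 → [7, 9, 126, 8, 6, 49]
data[5] = 0 → [7, 9, 126, 8, 6, 0]
append 8 → [7, 9, 126, 8, 6, 0, 8]

[7, 9, 126, 8, 6, 0, 8]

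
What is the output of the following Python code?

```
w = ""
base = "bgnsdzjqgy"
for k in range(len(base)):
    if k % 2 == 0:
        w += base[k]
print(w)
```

bndjg

k=0: add 'b' → 'b'
k=1: skip
k=2: add 'n' → 'bn'
k=3: skip
k=4: add 'd' → 'bnd'
k=5: skip
k=6: add 'j' → 'bndj'
k=7: skip
k=8: add 'g' → 'bndjg'
k=9: skip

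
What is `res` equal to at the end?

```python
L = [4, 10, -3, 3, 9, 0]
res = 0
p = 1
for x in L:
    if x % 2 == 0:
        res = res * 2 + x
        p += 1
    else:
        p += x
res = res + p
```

49

x=4: even, res = 0*2+4 = 4; p=2
x=10: even, res = 4*2+10 = 18; p=3
x=-3: not even; p=0
x=3: not even; p=3
x=9: not even; p=12
x=0: even, res = 18*2+0 = 36; p=13
res+p = 36+13 = 49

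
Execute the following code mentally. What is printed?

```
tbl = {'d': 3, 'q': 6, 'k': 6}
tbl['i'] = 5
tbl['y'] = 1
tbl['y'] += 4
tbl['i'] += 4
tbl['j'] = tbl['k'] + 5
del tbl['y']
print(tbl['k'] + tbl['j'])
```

tbl['i'] = 5 → {'d': 3, 'q': 6, 'k': 6, 'i': 5}
tbl['y'] = 1 → {'d': 3, 'q': 6, 'k': 6, 'i': 5, 'y': 1}
tbl['y'] = 1+4 = 5 → {'d': 3, 'q': 6, 'k': 6, 'i': 5, 'y': 5}
tbl['i'] = 5+4 = 9 → {'d': 3, 'q': 6, 'k': 6, 'i': 9, 'y': 5}
tbl['j'] = tbl['k']+5 = 11 → {'d': 3, 'q': 6, 'k': 6, 'i': 9, 'y': 5, 'j': 11}
del 'y' → {'d': 3, 'q': 6, 'k': 6, 'i': 9, 'j': 11}
tbl['k']+tbl['j'] = 6+11 = 17

17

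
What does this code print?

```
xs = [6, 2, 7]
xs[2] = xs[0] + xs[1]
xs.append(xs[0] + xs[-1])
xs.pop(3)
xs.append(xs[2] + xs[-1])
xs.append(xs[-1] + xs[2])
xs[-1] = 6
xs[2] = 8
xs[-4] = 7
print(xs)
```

xs[2] = xs[0]+xs[1] = 6+2 = 8 → [6, 2, 8]
append xs[0]+xs[-1] = 6+8 = 14 → [6, 2, 8, 14]
pop(3) removes 14 → [6, 2, 8]
append xs[2]+xs[-1] = 8+8 = 16 → [6, 2, 8, 16]
append xs[-1]+xs[2] = 16+8 = 24 → [6, 2, 8, 16, 24]
xs[-1] = 6 → [6, 2, 8, 16, 6]
xs[2] = 8 → [6, 2, 8, 16, 6]
xs[-4] = 7 → [6, 7, 8, 16, 6]

[6, 7, 8, 16, 6]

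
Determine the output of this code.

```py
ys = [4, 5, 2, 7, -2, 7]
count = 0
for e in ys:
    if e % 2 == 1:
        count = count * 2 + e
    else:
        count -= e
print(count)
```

e=4: not odd, count = 0-4 = -4
e=5: odd, count = (-4)*2+5 = -3
e=2: not odd, count = (-3)-2 = -5
e=7: odd, count = (-5)*2+7 = -3
e=-2: not odd, count = (-3)-(-2) = -1
e=7: odd, count = (-1)*2+7 = 5

5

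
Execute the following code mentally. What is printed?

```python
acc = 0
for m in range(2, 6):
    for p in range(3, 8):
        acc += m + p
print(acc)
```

m=2,p=3: acc = 0+5 = 5
m=2,p=4: acc = 5+6 = 11
m=2,p=5: acc = 11+7 = 18
m=2,p=6: acc = 18+8 = 26
m=2,p=7: acc = 26+9 = 35
m=3,p=3: acc = 35+6 = 41
m=3,p=4: acc = 41+7 = 48
m=3,p=5: acc = 48+8 = 56
m=3,p=6: acc = 56+9 = 65
m=3,p=7: acc = 65+10 = 75
m=4,p=3: acc = 75+7 = 82
m=4,p=4: acc = 82+8 = 90
m=4,p=5: acc = 90+9 = 99
m=4,p=6: acc = 99+10 = 109
m=4,p=7: acc = 109+11 = 120
m=5,p=3: acc = 120+8 = 128
m=5,p=4: acc = 128+9 = 137
m=5,p=5: acc = 137+10 = 147
m=5,p=6: acc = 147+11 = 158
m=5,p=7: acc = 158+12 = 170

170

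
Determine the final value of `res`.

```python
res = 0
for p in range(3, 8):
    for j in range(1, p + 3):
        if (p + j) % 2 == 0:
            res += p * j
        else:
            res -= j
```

387

p=3,j=1: even sum, res = 0+3 = 3
p=3,j=2: odd sum, res = 3-2 = 1
p=3,j=3: even sum, res = 1+9 = 10
p=3,j=4: odd sum, res = 10-4 = 6
p=3,j=5: even sum, res = 6+15 = 21
p=4,j=1: odd sum, res = 21-1 = 20
p=4,j=2: even sum, res = 20+8 = 28
p=4,j=3: odd sum, res = 28-3 = 25
p=4,j=4: even sum, res = 25+16 = 41
p=4,j=5: odd sum, res = 41-5 = 36
p=4,j=6: even sum, res = 36+24 = 60
p=5,j=1: even sum, res = 60+5 = 65
p=5,j=2: odd sum, res = 65-2 = 63
p=5,j=3: even sum, res = 63+15 = 78
p=5,j=4: odd sum, res = 78-4 = 74
p=5,j=5: even sum, res = 74+25 = 99
p=5,j=6: odd sum, res = 99-6 = 93
p=5,j=7: even sum, res = 93+35 = 128
p=6,j=1: odd sum, res = 128-1 = 127
p=6,j=2: even sum, res = 127+12 = 139
p=6,j=3: odd sum, res = 139-3 = 136
p=6,j=4: even sum, res = 136+24 = 160
p=6,j=5: odd sum, res = 160-5 = 155
p=6,j=6: even sum, res = 155+36 = 191
p=6,j=7: odd sum, res = 191-7 = 184
p=6,j=8: even sum, res = 184+48 = 232
p=7,j=1: even sum, res = 232+7 = 239
p=7,j=2: odd sum, res = 239-2 = 237
p=7,j=3: even sum, res = 237+21 = 258
p=7,j=4: odd sum, res = 258-4 = 254
p=7,j=5: even sum, res = 254+35 = 289
p=7,j=6: odd sum, res = 289-6 = 283
p=7,j=7: even sum, res = 283+49 = 332
p=7,j=8: odd sum, res = 332-8 = 324
p=7,j=9: even sum, res = 324+63 = 387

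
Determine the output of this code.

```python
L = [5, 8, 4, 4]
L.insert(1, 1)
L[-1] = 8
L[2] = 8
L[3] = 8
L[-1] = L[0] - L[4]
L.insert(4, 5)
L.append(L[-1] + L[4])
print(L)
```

insert 1 at 1 → [5, 1, 8, 4, 4]
L[-1] = 8 → [5, 1, 8, 4, 8]
L[2] = 8 → [5, 1, 8, 4, 8]
L[3] = 8 → [5, 1, 8, 8, 8]
L[-1] = L[0]-L[4] = 5-8 = -3 → [5, 1, 8, 8, -3]
insert 5 at 4 → [5, 1, 8, 8, 5, -3]
append L[-1]+L[4] = (-3)+5 = 2 → [5, 1, 8, 8, 5, -3, 2]

[5, 1, 8, 8, 5, -3, 2]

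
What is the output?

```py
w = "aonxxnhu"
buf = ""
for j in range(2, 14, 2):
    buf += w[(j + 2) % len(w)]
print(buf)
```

xhanxh

j=2: add w[4]='x' → 'x'
j=4: add w[6]='h' → 'xh'
j=6: add w[0]='a' → 'xha'
j=8: add w[2]='n' → 'xhan'
j=10: add w[4]='x' → 'xhanx'
j=12: add w[6]='h' → 'xhanxh'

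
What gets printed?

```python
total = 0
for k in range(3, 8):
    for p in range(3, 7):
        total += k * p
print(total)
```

450

k=3,p=3: total = 0+9 = 9
k=3,p=4: total = 9+12 = 21
k=3,p=5: total = 21+15 = 36
k=3,p=6: total = 36+18 = 54
k=4,p=3: total = 54+12 = 66
k=4,p=4: total = 66+16 = 82
k=4,p=5: total = 82+20 = 102
k=4,p=6: total = 102+24 = 126
k=5,p=3: total = 126+15 = 141
k=5,p=4: total = 141+20 = 161
k=5,p=5: total = 161+25 = 186
k=5,p=6: total = 186+30 = 216
k=6,p=3: total = 216+18 = 234
k=6,p=4: total = 234+24 = 258
k=6,p=5: total = 258+30 = 288
k=6,p=6: total = 288+36 = 324
k=7,p=3: total = 324+21 = 345
k=7,p=4: total = 345+28 = 373
k=7,p=5: total = 373+35 = 408
k=7,p=6: total = 408+42 = 450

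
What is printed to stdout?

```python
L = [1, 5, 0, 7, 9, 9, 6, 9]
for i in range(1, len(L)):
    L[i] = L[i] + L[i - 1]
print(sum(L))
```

162

i=1: L[1] = 5+1 = 6 → [1, 6, 0, 7, 9, 9, 6, 9]
i=2: L[2] = 0+6 = 6 → [1, 6, 6, 7, 9, 9, 6, 9]
i=3: L[3] = 7+6 = 13 → [1, 6, 6, 13, 9, 9, 6, 9]
i=4: L[4] = 9+13 = 22 → [1, 6, 6, 13, 22, 9, 6, 9]
i=5: L[5] = 9+22 = 31 → [1, 6, 6, 13, 22, 31, 6, 9]
i=6: L[6] = 6+31 = 37 → [1, 6, 6, 13, 22, 31, 37, 9]
i=7: L[7] = 9+37 = 46 → [1, 6, 6, 13, 22, 31, 37, 46]
sum = 162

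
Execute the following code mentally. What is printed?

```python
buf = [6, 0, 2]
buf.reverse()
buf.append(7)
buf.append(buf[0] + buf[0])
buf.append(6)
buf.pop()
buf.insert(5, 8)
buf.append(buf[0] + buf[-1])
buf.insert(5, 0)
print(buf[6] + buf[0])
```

reverse → [2, 0, 6]
append 7 → [2, 0, 6, 7]
append buf[0]+buf[0] = 2+2 = 4 → [2, 0, 6, 7, 4]
append 6 → [2, 0, 6, 7, 4, 6]
pop() removes 6 → [2, 0, 6, 7, 4]
insert 8 at 5 → [2, 0, 6, 7, 4, 8]
append buf[0]+buf[-1] = 2+8 = 10 → [2, 0, 6, 7, 4, 8, 10]
insert 0 at 5 → [2, 0, 6, 7, 4, 0, 8, 10]
buf[6]+buf[0] = 8+2 = 10

10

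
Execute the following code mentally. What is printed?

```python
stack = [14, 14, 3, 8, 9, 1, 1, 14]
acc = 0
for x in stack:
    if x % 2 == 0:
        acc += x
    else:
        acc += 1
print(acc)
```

x=14: even, acc = 0+14 = 14
x=14: even, acc = 14+14 = 28
x=3: not even, acc = 28+1 = 29
x=8: even, acc = 29+8 = 37
x=9: not even, acc = 37+1 = 38
x=1: not even, acc = 38+1 = 39
x=1: not even, acc = 39+1 = 40
x=14: even, acc = 40+14 = 54

54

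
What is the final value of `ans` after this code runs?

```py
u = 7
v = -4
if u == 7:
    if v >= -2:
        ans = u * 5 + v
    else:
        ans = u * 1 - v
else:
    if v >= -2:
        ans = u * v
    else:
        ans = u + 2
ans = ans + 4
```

u=7, v=-4
u == 7 is True; v >= -2 is False
→ ans = u * 1 - v = 11
ans = 11+4 = 15

15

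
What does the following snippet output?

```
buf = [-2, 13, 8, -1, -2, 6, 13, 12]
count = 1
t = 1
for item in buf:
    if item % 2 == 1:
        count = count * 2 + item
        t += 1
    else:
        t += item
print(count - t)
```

item=-2: not odd; t=-1
item=13: odd, count = 1*2+13 = 15; t=0
item=8: not odd; t=8
item=-1: odd, count = 15*2+(-1) = 29; t=9
item=-2: not odd; t=7
item=6: not odd; t=13
item=13: odd, count = 29*2+13 = 71; t=14
item=12: not odd; t=26
count-t = 71-26 = 45

45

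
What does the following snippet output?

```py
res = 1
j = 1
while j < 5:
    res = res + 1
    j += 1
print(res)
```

5

j=1: res = 1+1 = 2
j=2: res = 2+1 = 3
j=3: res = 3+1 = 4
j=4: res = 4+1 = 5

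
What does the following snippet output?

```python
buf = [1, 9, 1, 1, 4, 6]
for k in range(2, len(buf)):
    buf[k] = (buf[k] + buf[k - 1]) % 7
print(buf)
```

[1, 9, 3, 4, 1, 0]

k=2: buf[2] = (1+9)%7 = 3 → [1, 9, 3, 1, 4, 6]
k=3: buf[3] = (1+3)%7 = 4 → [1, 9, 3, 4, 4, 6]
k=4: buf[4] = (4+4)%7 = 1 → [1, 9, 3, 4, 1, 6]
k=5: buf[5] = (6+1)%7 = 0 → [1, 9, 3, 4, 1, 0]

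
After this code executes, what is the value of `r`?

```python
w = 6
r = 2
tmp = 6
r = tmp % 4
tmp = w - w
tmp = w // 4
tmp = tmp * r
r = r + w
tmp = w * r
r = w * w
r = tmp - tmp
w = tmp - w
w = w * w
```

r = 6%4 = 2
tmp = 6-6 = 0
tmp = 6//4 = 1
tmp = 1*2 = 2
r = 2+6 = 8
tmp = 6*8 = 48
r = 6*6 = 36
r = 48-48 = 0
w = 48-6 = 42
w = 42*42 = 1764

0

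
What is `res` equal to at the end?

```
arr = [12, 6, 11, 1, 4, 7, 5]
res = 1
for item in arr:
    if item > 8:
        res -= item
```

-22

item=12: >8, res = 1-12 = -11
item=6: not >8
item=11: >8, res = (-11)-11 = -22
item=1: not >8
item=4: not >8
item=7: not >8
item=5: not >8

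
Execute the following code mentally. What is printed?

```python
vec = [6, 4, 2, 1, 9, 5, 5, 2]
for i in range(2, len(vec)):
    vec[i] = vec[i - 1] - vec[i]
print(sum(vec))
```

i=2: vec[2] = 4-2 = 2 → [6, 4, 2, 1, 9, 5, 5, 2]
i=3: vec[3] = 2-1 = 1 → [6, 4, 2, 1, 9, 5, 5, 2]
i=4: vec[4] = 1-9 = -8 → [6, 4, 2, 1, -8, 5, 5, 2]
i=5: vec[5] = (-8)-5 = -13 → [6, 4, 2, 1, -8, -13, 5, 2]
i=6: vec[6] = (-13)-5 = -18 → [6, 4, 2, 1, -8, -13, -18, 2]
i=7: vec[7] = (-18)-2 = -20 → [6, 4, 2, 1, -8, -13, -18, -20]
sum = -46

-46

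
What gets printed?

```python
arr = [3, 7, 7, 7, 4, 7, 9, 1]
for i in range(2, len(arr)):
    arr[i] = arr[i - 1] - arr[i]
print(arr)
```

[3, 7, 0, -7, -11, -18, -27, -28]

i=2: arr[2] = 7-7 = 0 → [3, 7, 0, 7, 4, 7, 9, 1]
i=3: arr[3] = 0-7 = -7 → [3, 7, 0, -7, 4, 7, 9, 1]
i=4: arr[4] = (-7)-4 = -11 → [3, 7, 0, -7, -11, 7, 9, 1]
i=5: arr[5] = (-11)-7 = -18 → [3, 7, 0, -7, -11, -18, 9, 1]
i=6: arr[6] = (-18)-9 = -27 → [3, 7, 0, -7, -11, -18, -27, 1]
i=7: arr[7] = (-27)-1 = -28 → [3, 7, 0, -7, -11, -18, -27, -28]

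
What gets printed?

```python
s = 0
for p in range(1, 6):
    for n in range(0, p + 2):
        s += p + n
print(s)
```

140

p=1,n=0: s = 0+1 = 1
p=1,n=1: s = 1+2 = 3
p=1,n=2: s = 3+3 = 6
p=2,n=0: s = 6+2 = 8
p=2,n=1: s = 8+3 = 11
p=2,n=2: s = 11+4 = 15
p=2,n=3: s = 15+5 = 20
p=3,n=0: s = 20+3 = 23
p=3,n=1: s = 23+4 = 27
p=3,n=2: s = 27+5 = 32
p=3,n=3: s = 32+6 = 38
p=3,n=4: s = 38+7 = 45
p=4,n=0: s = 45+4 = 49
p=4,n=1: s = 49+5 = 54
p=4,n=2: s = 54+6 = 60
p=4,n=3: s = 60+7 = 67
p=4,n=4: s = 67+8 = 75
p=4,n=5: s = 75+9 = 84
p=5,n=0: s = 84+5 = 89
p=5,n=1: s = 89+6 = 95
p=5,n=2: s = 95+7 = 102
p=5,n=3: s = 102+8 = 110
p=5,n=4: s = 110+9 = 119
p=5,n=5: s = 119+10 = 129
p=5,n=6: s = 129+11 = 140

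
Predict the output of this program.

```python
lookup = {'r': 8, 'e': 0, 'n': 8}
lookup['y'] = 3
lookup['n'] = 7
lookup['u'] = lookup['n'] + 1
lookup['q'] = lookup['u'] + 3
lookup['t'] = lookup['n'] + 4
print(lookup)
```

lookup['y'] = 3 → {'r': 8, 'e': 0, 'n': 8, 'y': 3}
lookup['n'] = 7 → {'r': 8, 'e': 0, 'n': 7, 'y': 3}
lookup['u'] = lookup['n']+1 = 8 → {'r': 8, 'e': 0, 'n': 7, 'y': 3, 'u': 8}
lookup['q'] = lookup['u']+3 = 11 → {'r': 8, 'e': 0, 'n': 7, 'y': 3, 'u': 8, 'q': 11}
lookup['t'] = lookup['n']+4 = 11 → {'r': 8, 'e': 0, 'n': 7, 'y': 3, 'u': 8, 'q': 11, 't': 11}

{'r': 8, 'e': 0, 'n': 7, 'y': 3, 'u': 8, 'q': 11, 't': 11}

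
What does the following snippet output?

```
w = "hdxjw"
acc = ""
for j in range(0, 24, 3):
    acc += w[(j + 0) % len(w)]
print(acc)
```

hjdwxhjd

j=0: add w[0]='h' → 'h'
j=3: add w[3]='j' → 'hj'
j=6: add w[1]='d' → 'hjd'
j=9: add w[4]='w' → 'hjdw'
j=12: add w[2]='x' → 'hjdwx'
j=15: add w[0]='h' → 'hjdwxh'
j=18: add w[3]='j' → 'hjdwxhj'
j=21: add w[1]='d' → 'hjdwxhjd'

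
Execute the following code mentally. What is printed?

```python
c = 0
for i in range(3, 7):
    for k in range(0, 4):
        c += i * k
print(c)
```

108

i=3,k=0: c = 0+0 = 0
i=3,k=1: c = 0+3 = 3
i=3,k=2: c = 3+6 = 9
i=3,k=3: c = 9+9 = 18
i=4,k=0: c = 18+0 = 18
i=4,k=1: c = 18+4 = 22
i=4,k=2: c = 22+8 = 30
i=4,k=3: c = 30+12 = 42
i=5,k=0: c = 42+0 = 42
i=5,k=1: c = 42+5 = 47
i=5,k=2: c = 47+10 = 57
i=5,k=3: c = 57+15 = 72
i=6,k=0: c = 72+0 = 72
i=6,k=1: c = 72+6 = 78
i=6,k=2: c = 78+12 = 90
i=6,k=3: c = 90+18 = 108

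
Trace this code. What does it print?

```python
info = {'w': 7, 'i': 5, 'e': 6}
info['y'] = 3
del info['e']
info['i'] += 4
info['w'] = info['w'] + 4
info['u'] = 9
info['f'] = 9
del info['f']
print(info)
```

{'w': 11, 'i': 9, 'y': 3, 'u': 9}

info['y'] = 3 → {'w': 7, 'i': 5, 'e': 6, 'y': 3}
del 'e' → {'w': 7, 'i': 5, 'y': 3}
info['i'] = 5+4 = 9 → {'w': 7, 'i': 9, 'y': 3}
info['w'] = info['w']+4 = 11 → {'w': 11, 'i': 9, 'y': 3}
info['u'] = 9 → {'w': 11, 'i': 9, 'y': 3, 'u': 9}
info['f'] = 9 → {'w': 11, 'i': 9, 'y': 3, 'u': 9, 'f': 9}
del 'f' → {'w': 11, 'i': 9, 'y': 3, 'u': 9}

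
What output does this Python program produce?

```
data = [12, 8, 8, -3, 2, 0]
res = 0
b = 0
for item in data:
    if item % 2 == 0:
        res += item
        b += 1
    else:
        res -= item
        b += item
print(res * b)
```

66

item=12: even, res = 0+12 = 12; b=1
item=8: even, res = 12+8 = 20; b=2
item=8: even, res = 20+8 = 28; b=3
item=-3: not even, res = 28-(-3) = 31; b=0
item=2: even, res = 31+2 = 33; b=1
item=0: even, res = 33+0 = 33; b=2
res*b = 33*2 = 66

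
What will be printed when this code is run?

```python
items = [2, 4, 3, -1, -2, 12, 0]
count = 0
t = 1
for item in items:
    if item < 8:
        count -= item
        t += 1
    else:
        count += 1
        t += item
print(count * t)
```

item=2: <8, count = 0-2 = -2; t=2
item=4: <8, count = (-2)-4 = -6; t=3
item=3: <8, count = (-6)-3 = -9; t=4
item=-1: <8, count = (-9)-(-1) = -8; t=5
item=-2: <8, count = (-8)-(-2) = -6; t=6
item=12: not <8, count = (-6)+1 = -5; t=18
item=0: <8, count = (-5)-0 = -5; t=19
count*t = (-5)*19 = -95

-95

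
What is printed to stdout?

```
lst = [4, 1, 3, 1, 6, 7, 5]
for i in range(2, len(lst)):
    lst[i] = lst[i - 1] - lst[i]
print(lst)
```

i=2: lst[2] = 1-3 = -2 → [4, 1, -2, 1, 6, 7, 5]
i=3: lst[3] = (-2)-1 = -3 → [4, 1, -2, -3, 6, 7, 5]
i=4: lst[4] = (-3)-6 = -9 → [4, 1, -2, -3, -9, 7, 5]
i=5: lst[5] = (-9)-7 = -16 → [4, 1, -2, -3, -9, -16, 5]
i=6: lst[6] = (-16)-5 = -21 → [4, 1, -2, -3, -9, -16, -21]

[4, 1, -2, -3, -9, -16, -21]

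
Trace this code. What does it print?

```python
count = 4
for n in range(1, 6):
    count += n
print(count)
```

n=1: count = 4+1 = 5
n=2: count = 5+2 = 7
n=3: count = 7+3 = 10
n=4: count = 10+4 = 14
n=5: count = 14+5 = 19

19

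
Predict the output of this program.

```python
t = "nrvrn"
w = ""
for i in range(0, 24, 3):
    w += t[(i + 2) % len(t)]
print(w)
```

i=0: add t[2]='v' → 'v'
i=3: add t[0]='n' → 'vn'
i=6: add t[3]='r' → 'vnr'
i=9: add t[1]='r' → 'vnrr'
i=12: add t[4]='n' → 'vnrrn'
i=15: add t[2]='v' → 'vnrrnv'
i=18: add t[0]='n' → 'vnrrnvn'
i=21: add t[3]='r' → 'vnrrnvnr'

vnrrnvnr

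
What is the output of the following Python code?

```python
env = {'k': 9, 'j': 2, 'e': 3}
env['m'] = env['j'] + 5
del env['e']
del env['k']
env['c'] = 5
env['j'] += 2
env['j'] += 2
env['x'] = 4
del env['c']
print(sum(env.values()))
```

17

env['m'] = env['j']+5 = 7 → {'k': 9, 'j': 2, 'e': 3, 'm': 7}
del 'e' → {'k': 9, 'j': 2, 'm': 7}
del 'k' → {'j': 2, 'm': 7}
env['c'] = 5 → {'j': 2, 'm': 7, 'c': 5}
env['j'] = 2+2 = 4 → {'j': 4, 'm': 7, 'c': 5}
env['j'] = 4+2 = 6 → {'j': 6, 'm': 7, 'c': 5}
env['x'] = 4 → {'j': 6, 'm': 7, 'c': 5, 'x': 4}
del 'c' → {'j': 6, 'm': 7, 'x': 4}
sum of values = 17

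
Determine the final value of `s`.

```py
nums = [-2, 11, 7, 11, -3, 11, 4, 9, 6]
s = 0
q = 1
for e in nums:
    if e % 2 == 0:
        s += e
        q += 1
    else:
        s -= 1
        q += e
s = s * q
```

e=-2: even, s = 0+(-2) = -2; q=2
e=11: not even, s = (-2)-1 = -3; q=13
e=7: not even, s = (-3)-1 = -4; q=20
e=11: not even, s = (-4)-1 = -5; q=31
e=-3: not even, s = (-5)-1 = -6; q=28
e=11: not even, s = (-6)-1 = -7; q=39
e=4: even, s = (-7)+4 = -3; q=40
e=9: not even, s = (-3)-1 = -4; q=49
e=6: even, s = (-4)+6 = 2; q=50
s*q = 2*50 = 100

100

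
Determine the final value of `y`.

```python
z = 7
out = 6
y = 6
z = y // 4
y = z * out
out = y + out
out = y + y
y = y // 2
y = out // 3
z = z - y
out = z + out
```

4

z = 6//4 = 1
y = 1*6 = 6
out = 6+6 = 12
out = 6+6 = 12
y = 6//2 = 3
y = 12//3 = 4
z = 1-4 = -3
out = (-3)+12 = 9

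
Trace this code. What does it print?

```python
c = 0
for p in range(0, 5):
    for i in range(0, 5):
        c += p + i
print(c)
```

p=0,i=0: c = 0+0 = 0
p=0,i=1: c = 0+1 = 1
p=0,i=2: c = 1+2 = 3
p=0,i=3: c = 3+3 = 6
p=0,i=4: c = 6+4 = 10
p=1,i=0: c = 10+1 = 11
p=1,i=1: c = 11+2 = 13
p=1,i=2: c = 13+3 = 16
p=1,i=3: c = 16+4 = 20
p=1,i=4: c = 20+5 = 25
p=2,i=0: c = 25+2 = 27
p=2,i=1: c = 27+3 = 30
p=2,i=2: c = 30+4 = 34
p=2,i=3: c = 34+5 = 39
p=2,i=4: c = 39+6 = 45
p=3,i=0: c = 45+3 = 48
p=3,i=1: c = 48+4 = 52
p=3,i=2: c = 52+5 = 57
p=3,i=3: c = 57+6 = 63
p=3,i=4: c = 63+7 = 70
p=4,i=0: c = 70+4 = 74
p=4,i=1: c = 74+5 = 79
p=4,i=2: c = 79+6 = 85
p=4,i=3: c = 85+7 = 92
p=4,i=4: c = 92+8 = 100

100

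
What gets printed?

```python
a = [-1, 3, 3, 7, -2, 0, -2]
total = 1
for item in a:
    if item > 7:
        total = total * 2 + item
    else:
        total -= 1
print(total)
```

-6

item=-1: not >7, total = 1-1 = 0
item=3: not >7, total = 0-1 = -1
item=3: not >7, total = (-1)-1 = -2
item=7: not >7, total = (-2)-1 = -3
item=-2: not >7, total = (-3)-1 = -4
item=0: not >7, total = (-4)-1 = -5
item=-2: not >7, total = (-5)-1 = -6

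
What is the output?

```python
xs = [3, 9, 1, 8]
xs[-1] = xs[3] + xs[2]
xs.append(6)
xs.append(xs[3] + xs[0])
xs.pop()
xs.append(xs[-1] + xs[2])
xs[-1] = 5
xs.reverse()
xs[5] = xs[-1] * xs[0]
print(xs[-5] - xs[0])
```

1

xs[-1] = xs[3]+xs[2] = 8+1 = 9 → [3, 9, 1, 9]
append 6 → [3, 9, 1, 9, 6]
append xs[3]+xs[0] = 9+3 = 12 → [3, 9, 1, 9, 6, 12]
pop() removes 12 → [3, 9, 1, 9, 6]
append xs[-1]+xs[2] = 6+1 = 7 → [3, 9, 1, 9, 6, 7]
xs[-1] = 5 → [3, 9, 1, 9, 6, 5]
reverse → [5, 6, 9, 1, 9, 3]
xs[5] = xs[-1]*xs[0] = 3*5 = 15 → [5, 6, 9, 1, 9, 15]
xs[-5]-xs[0] = 6-5 = 1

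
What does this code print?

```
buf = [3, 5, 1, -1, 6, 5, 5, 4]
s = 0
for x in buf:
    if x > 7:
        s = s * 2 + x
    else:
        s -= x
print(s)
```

-28

x=3: not >7, s = 0-3 = -3
x=5: not >7, s = (-3)-5 = -8
x=1: not >7, s = (-8)-1 = -9
x=-1: not >7, s = (-9)-(-1) = -8
x=6: not >7, s = (-8)-6 = -14
x=5: not >7, s = (-14)-5 = -19
x=5: not >7, s = (-19)-5 = -24
x=4: not >7, s = (-24)-4 = -28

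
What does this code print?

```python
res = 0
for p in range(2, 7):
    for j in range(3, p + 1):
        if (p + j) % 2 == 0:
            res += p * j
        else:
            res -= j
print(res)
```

p=3,j=3: even sum, res = 0+9 = 9
p=4,j=3: odd sum, res = 9-3 = 6
p=4,j=4: even sum, res = 6+16 = 22
p=5,j=3: even sum, res = 22+15 = 37
p=5,j=4: odd sum, res = 37-4 = 33
p=5,j=5: even sum, res = 33+25 = 58
p=6,j=3: odd sum, res = 58-3 = 55
p=6,j=4: even sum, res = 55+24 = 79
p=6,j=5: odd sum, res = 79-5 = 74
p=6,j=6: even sum, res = 74+36 = 110

110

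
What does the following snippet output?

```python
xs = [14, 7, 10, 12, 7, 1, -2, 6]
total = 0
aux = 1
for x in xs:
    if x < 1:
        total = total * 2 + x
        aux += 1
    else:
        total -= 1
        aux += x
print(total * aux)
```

x=14: not <1, total = 0-1 = -1; aux=15
x=7: not <1, total = (-1)-1 = -2; aux=22
x=10: not <1, total = (-2)-1 = -3; aux=32
x=12: not <1, total = (-3)-1 = -4; aux=44
x=7: not <1, total = (-4)-1 = -5; aux=51
x=1: not <1, total = (-5)-1 = -6; aux=52
x=-2: <1, total = (-6)*2+(-2) = -14; aux=53
x=6: not <1, total = (-14)-1 = -15; aux=59
total*aux = (-15)*59 = -885

-885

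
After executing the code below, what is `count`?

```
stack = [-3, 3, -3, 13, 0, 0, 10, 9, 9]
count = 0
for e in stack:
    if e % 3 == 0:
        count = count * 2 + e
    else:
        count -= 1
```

-137

e=-3: %3==0, count = 0*2+(-3) = -3
e=3: %3==0, count = (-3)*2+3 = -3
e=-3: %3==0, count = (-3)*2+(-3) = -9
e=13: not %3==0, count = (-9)-1 = -10
e=0: %3==0, count = (-10)*2+0 = -20
e=0: %3==0, count = (-20)*2+0 = -40
e=10: not %3==0, count = (-40)-1 = -41
e=9: %3==0, count = (-41)*2+9 = -73
e=9: %3==0, count = (-73)*2+9 = -137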